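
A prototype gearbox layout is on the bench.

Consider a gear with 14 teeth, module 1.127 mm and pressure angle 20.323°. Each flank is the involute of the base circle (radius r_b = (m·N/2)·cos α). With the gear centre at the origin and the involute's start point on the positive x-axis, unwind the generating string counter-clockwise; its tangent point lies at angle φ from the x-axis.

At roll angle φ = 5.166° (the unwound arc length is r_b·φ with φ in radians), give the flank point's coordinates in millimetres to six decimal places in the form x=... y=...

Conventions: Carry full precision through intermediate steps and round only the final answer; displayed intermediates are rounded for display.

x=7.427916 y=0.001806

class = single-mesh tooth geometry [base-circle involute, m = 1.127, 14T]
pitch radius r_p = m·N/2 = 1.127·14/2 = 7.889000
base radius r_b = r_p·cos α = 7.889000·cos 20.323° = 7.397907
roll angle φ = 5.166° = 0.09016371 rad
x = r_b·(cos φ + φ·sin φ) = 7.427916
y = r_b·(sin φ − φ·cos φ) = 0.001806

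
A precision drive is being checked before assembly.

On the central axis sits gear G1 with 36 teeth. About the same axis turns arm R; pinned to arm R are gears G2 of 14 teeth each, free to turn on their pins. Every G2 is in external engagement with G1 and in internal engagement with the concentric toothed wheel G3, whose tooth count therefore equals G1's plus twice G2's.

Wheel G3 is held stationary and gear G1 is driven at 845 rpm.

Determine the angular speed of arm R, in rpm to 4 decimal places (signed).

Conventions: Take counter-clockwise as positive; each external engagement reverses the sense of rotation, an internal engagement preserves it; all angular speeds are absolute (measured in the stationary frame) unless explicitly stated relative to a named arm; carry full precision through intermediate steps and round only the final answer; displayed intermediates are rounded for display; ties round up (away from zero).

topology: planetary set — G1 36T / G2 14T / G3 64T, arm = carrier (Willis)
normalise by the input: solve with ω_sun = 1, then scale by 845 rpm
ring teeth: 36 + 2·14 = 64
36(ω_sun−ω_arm) = −64(ω_ring−ω_arm),  ω_ring = 0, ω_sun = 1
36(1−ω_arm) = −64(0−ω_arm)  ⇒  100·ω_arm = 36  ⇒  ω_arm = 9/25
scale: ω_arm = 9/25 × 845 rpm = +304.2000 rpm

+304.2000 rpm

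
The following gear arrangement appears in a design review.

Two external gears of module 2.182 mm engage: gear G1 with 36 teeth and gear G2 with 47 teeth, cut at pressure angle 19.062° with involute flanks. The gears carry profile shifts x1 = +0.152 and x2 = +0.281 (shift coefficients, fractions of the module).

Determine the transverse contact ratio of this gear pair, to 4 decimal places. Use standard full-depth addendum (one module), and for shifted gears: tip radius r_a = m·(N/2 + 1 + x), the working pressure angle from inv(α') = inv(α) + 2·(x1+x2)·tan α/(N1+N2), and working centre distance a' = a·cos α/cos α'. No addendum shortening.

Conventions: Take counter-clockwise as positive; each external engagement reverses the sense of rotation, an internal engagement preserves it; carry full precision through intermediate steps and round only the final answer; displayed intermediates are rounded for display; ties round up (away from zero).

1.6857

topology: single-mesh involute geometry — m = 2.182, 36T/47T pair
base radii: r_b1 = 37.122329, r_b2 = 48.465263
tip radii: r_a1 = 41.789664, r_a2 = 54.072142
inv(α') = inv(19.062°) + 2·(+0.152+0.281)·tan α/(36+47) = 0.01644906  ⇒  α' = 20.64515°
a' = a·cos α / cos α' = 90.5530·cos 19.062°/cos 20.64515° = 91.461037
action lengths: √(r_a1²−r_b1²) = 19.191371, √(r_a2²−r_b2²) = 23.977382
base pitch p_b = π·m·cos α = 6.479069
CR = (19.191371 + 23.977382 − 91.461037·sin 20.64515°)/6.479069 = 1.685659
contact ratio ≈ 1.6857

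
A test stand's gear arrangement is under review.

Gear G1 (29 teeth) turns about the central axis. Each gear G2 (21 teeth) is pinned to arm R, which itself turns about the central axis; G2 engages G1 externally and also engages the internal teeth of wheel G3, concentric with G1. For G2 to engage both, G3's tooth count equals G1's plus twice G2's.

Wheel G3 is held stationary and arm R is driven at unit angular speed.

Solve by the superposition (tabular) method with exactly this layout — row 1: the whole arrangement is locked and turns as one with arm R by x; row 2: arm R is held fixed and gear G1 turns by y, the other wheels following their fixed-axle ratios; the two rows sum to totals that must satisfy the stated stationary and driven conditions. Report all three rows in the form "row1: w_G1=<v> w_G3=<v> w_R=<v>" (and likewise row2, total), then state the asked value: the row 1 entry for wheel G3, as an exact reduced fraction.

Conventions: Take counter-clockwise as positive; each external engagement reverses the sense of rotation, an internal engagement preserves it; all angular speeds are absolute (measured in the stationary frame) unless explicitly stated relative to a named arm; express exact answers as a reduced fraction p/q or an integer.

row1: w_G1=1 w_G3=1 w_R=1
row2: w_G1=71/29 w_G3=-1 w_R=0
total: w_G1=100/29 w_G3=0 w_R=1
asked value: 1

recognized (axles ride arm R): planetary set, 29/21/71 teeth
row 1: whole set turns with the arm by x
row 2: sun turns y, ring = −(29/71)·y, arm 0
boundary: total ω_ring = x − (29/71)·y = 0 and total ω_arm = x = 1  ⇒  y = 71/29, x = 1
row 2 ring = −(29/71)·71/29 = -1
totals (row 1 + row 2): sun 1 + 71/29 = 100/29, ring 1 + (-1) = 0, arm 1 + 0 = 1
asked cell (row1, ring) = 1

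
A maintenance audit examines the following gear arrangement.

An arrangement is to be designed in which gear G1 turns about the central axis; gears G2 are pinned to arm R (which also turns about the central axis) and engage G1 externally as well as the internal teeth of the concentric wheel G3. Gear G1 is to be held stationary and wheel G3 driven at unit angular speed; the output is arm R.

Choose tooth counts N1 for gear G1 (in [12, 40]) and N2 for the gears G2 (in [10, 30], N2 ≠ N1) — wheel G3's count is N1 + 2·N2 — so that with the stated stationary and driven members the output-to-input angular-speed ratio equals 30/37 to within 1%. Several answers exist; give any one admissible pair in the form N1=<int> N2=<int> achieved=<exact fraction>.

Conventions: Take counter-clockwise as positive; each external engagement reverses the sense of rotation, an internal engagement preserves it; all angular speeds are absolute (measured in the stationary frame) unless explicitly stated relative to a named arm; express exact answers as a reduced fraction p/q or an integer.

design class (target 30/37): planetary set
Willis with ω_sun = 0: ω_arm/ω_ring = N3/(N1+N3); set equal to 30/37  ⇒  N3/N1 = (30/37)/(1 − 30/37) = 30/7
N3 = N1 + 2·N2  ⇒  N2/N1 = (N3/N1 − 1)/2 = (30/7 − 1)/2 = 23/14
smallest multiple with N1 ≥ 12 and N2 ≥ 10: k = 1  ⇒  N1 = 1·14 = 14, N2 = 1·23 = 23 (N1 ≤ 40, N2 ≤ 30, N2 ≠ N1 ✓), N3 = 14 + 2·23 = 60
check: N3/(N1+N3) with N1 = 14, N3 = 60 gives 30/37; |achieved − target| = 0 ≤ 3/370 ✓

N1=14 N2=23 achieved=30/37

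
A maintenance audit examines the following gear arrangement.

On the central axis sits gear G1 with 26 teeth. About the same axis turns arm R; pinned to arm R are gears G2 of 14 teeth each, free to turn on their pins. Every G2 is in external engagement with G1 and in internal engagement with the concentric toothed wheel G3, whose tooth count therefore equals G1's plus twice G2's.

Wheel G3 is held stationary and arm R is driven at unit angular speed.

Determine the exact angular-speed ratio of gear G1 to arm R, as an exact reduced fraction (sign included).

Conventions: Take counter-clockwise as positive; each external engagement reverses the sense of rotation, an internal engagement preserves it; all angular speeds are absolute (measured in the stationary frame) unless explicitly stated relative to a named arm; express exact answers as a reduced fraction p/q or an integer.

40/13

recognized (axles ride arm R): planetary set, 26/14/54 teeth
ring teeth: 26 + 2·14 = 54
26(ω_sun−ω_arm) = −54(ω_ring−ω_arm),  ω_ring = 0, ω_arm = 1
ω_sun = 1 − (54/26)(0−1) = 40/13
ω_out/ω_in = 40/13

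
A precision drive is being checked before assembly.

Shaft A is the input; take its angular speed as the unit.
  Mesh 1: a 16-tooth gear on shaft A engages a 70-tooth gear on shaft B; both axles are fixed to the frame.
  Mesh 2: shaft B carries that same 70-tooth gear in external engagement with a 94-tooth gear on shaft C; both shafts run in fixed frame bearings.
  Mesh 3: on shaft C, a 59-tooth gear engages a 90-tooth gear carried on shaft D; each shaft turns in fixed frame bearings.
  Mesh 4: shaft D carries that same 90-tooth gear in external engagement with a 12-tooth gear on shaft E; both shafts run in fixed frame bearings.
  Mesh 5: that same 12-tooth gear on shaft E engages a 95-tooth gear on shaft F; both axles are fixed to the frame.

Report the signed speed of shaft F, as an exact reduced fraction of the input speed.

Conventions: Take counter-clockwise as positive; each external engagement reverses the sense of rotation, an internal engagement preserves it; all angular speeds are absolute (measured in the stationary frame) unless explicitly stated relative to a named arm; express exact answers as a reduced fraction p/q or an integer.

5-mesh fixed-axis compound train (all bearings frame-fixed)
mesh 1 [16T→70T]: |ω|/ω_in = 1×16/70 = 8/35, sense flips to −
mesh 2 [70T→94T]: |ω|/ω_in = (8/35)×70/94 = 8/47, sense flips to +
mesh 3 [59T→90T]: |ω|/ω_in = (8/47)×59/90 = 236/2115, sense flips to −
mesh 4 [90T→12T]: |ω|/ω_in = (236/2115)×90/12 = 118/141, sense flips to +
mesh 5 [12T→95T]: |ω|/ω_in = (118/141)×12/95 = 472/4465, sense flips to −
signed output speed (× input speed) = -472/4465

-472/4465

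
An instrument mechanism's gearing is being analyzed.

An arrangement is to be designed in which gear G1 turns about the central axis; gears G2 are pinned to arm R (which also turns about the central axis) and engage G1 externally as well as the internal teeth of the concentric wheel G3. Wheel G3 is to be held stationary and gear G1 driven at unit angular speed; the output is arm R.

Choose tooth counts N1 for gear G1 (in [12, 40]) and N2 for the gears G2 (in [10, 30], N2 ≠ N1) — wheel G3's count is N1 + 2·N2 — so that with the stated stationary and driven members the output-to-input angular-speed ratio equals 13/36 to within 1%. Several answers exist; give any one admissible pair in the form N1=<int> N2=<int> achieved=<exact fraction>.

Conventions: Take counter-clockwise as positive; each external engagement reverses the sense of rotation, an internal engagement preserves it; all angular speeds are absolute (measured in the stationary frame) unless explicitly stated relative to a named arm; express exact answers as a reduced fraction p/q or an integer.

N1=26 N2=10 achieved=13/36

design class (target 13/36): planetary set
Willis with ω_ring = 0: ω_arm/ω_sun = N1/(N1+N3); set equal to 13/36  ⇒  N3/N1 = 1/(13/36) − 1 = 23/13
N3 = N1 + 2·N2  ⇒  N2/N1 = (N3/N1 − 1)/2 = (23/13 − 1)/2 = 5/13
smallest multiple with N1 ≥ 12 and N2 ≥ 10: k = 2  ⇒  N1 = 2·13 = 26, N2 = 2·5 = 10 (N1 ≤ 40, N2 ≤ 30, N2 ≠ N1 ✓), N3 = 26 + 2·10 = 46
check: N1/(N1+N3) with N1 = 26, N3 = 46 gives 13/36; |achieved − target| = 0 ≤ 13/3600 ✓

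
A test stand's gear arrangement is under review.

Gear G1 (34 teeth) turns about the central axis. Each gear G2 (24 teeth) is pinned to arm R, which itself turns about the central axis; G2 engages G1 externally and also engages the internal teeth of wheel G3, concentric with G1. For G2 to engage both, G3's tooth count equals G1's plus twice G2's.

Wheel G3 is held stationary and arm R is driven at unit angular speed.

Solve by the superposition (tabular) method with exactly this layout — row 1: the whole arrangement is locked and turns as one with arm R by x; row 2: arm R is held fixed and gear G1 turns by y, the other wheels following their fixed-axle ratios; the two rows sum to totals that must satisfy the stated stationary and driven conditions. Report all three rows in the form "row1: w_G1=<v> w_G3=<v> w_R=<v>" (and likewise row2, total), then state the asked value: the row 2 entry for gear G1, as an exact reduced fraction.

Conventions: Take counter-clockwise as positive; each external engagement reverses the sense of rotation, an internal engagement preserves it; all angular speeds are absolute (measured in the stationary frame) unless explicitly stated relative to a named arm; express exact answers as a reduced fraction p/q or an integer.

row1: w_G1=1 w_G3=1 w_R=1
row2: w_G1=41/17 w_G3=-1 w_R=0
total: w_G1=58/17 w_G3=0 w_R=1
asked value: 41/17

class = planetary set [G3 = 34+2·24 = 82; Willis about the carrier]
superposition row 1 [locked train]: every member turns x
row 2 (arm held, sun turns y): ω_ring = −(34/82)·y, ω_arm = 0
boundary: total ω_ring = x − (34/82)·y = 0 and total ω_arm = x = 1  ⇒  y = 41/17, x = 1
row 2 ring = −(34/82)·41/17 = -1
totals (row 1 + row 2): sun 1 + 41/17 = 58/17, ring 1 + (-1) = 0, arm 1 + 0 = 1
asked cell (row2, sun) = 41/17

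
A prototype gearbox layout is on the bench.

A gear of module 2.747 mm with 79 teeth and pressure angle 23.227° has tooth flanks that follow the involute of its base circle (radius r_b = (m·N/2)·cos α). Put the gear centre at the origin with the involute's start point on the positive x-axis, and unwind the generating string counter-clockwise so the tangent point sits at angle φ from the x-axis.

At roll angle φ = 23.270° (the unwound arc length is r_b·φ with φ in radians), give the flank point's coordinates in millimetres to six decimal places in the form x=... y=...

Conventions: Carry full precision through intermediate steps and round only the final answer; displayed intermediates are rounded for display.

single-mesh involute tooth geometry (79T wheel at module 2.747)
pitch radius r_p = m·N/2 = 2.747·79/2 = 108.506500
base radius r_b = r_p·cos α = 108.506500·cos 23.227° = 99.712004
roll angle φ = 23.270° = 0.40613812 rad
x = r_b·(cos φ + φ·sin φ) = 107.599636
y = r_b·(sin φ − φ·cos φ) = 2.190115

x=107.599636 y=2.190115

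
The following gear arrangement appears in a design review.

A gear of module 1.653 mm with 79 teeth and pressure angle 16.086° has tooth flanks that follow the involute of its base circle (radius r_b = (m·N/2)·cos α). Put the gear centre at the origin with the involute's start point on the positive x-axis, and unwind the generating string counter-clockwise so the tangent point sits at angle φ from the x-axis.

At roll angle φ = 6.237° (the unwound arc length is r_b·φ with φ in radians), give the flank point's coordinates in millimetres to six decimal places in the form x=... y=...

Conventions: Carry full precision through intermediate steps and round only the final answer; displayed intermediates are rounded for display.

topology: single-mesh involute geometry — m = 1.653, N = 79
pitch radius r_p = m·N/2 = 1.653·79/2 = 65.293500
base radius r_b = r_p·cos α = 65.293500·cos 16.086° = 62.737056
roll angle φ = 6.237° = 0.10885619 rad
x = r_b·(cos φ + φ·sin φ) = 63.107662
y = r_b·(sin φ − φ·cos φ) = 0.026943

x=63.107662 y=0.026943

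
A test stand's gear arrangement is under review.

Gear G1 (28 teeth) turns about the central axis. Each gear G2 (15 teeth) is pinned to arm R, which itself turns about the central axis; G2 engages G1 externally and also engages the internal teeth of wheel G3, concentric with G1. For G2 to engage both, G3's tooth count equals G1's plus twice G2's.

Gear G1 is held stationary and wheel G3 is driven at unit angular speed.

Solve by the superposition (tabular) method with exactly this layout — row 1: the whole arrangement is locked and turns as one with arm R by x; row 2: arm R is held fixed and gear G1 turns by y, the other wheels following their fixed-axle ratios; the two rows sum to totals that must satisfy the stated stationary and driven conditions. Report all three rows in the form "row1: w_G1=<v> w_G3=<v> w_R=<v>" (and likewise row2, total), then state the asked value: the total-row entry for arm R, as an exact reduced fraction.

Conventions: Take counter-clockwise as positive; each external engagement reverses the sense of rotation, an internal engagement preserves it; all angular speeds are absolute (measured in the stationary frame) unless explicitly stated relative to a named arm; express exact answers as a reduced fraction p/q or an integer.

topology: planetary set — G1 28T / G2 15T / G3 58T, arm = carrier (Willis)
row 1 (train locked, turned with arm): all members turn x
row 2: sun turns y, ring = −(28/58)·y, arm 0
boundary: total ω_sun = x + y = 0 and total ω_ring = x − (28/58)·y = 1  ⇒  y = -29/43, x = 29/43
row 2 ring = −(28/58)·(-29/43) = 14/43
totals (row 1 + row 2): sun 29/43 + (-29/43) = 0, ring 29/43 + 14/43 = 1, arm 29/43 + 0 = 29/43
asked cell (total, arm) = 29/43

row1: w_G1=29/43 w_G3=29/43 w_R=29/43
row2: w_G1=-29/43 w_G3=14/43 w_R=0
total: w_G1=0 w_G3=1 w_R=29/43
asked value: 29/43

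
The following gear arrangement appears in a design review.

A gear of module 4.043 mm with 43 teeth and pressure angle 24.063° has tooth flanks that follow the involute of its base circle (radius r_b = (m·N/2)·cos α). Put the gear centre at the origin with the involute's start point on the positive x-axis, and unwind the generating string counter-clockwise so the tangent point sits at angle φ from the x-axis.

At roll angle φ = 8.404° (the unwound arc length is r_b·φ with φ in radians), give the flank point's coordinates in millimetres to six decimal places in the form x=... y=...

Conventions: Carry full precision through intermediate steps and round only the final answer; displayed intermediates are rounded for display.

x=80.219772 y=0.083309

class = single-mesh tooth geometry [base-circle involute, m = 4.043, 43T]
pitch radius r_p = m·N/2 = 4.043·43/2 = 86.924500
base radius r_b = r_p·cos α = 86.924500·cos 24.063° = 79.370559
roll angle φ = 8.404° = 0.14667747 rad
x = r_b·(cos φ + φ·sin φ) = 80.219772
y = r_b·(sin φ − φ·cos φ) = 0.083309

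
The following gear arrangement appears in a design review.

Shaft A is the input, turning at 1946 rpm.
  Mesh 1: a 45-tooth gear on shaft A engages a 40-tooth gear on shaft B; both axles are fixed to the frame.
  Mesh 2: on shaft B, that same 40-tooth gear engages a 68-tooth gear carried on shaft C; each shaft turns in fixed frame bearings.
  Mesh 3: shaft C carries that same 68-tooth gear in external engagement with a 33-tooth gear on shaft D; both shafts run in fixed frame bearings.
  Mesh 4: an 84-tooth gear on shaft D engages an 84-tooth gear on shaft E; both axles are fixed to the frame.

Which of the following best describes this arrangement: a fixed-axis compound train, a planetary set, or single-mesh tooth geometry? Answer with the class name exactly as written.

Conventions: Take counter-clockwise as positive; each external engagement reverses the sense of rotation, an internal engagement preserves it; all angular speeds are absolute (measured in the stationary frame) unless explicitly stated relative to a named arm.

fixed-axis compound train

class = fixed-axis compound train [4 meshes; 4 ratios multiply, 4 sense flips]
classification: fixed-axis compound train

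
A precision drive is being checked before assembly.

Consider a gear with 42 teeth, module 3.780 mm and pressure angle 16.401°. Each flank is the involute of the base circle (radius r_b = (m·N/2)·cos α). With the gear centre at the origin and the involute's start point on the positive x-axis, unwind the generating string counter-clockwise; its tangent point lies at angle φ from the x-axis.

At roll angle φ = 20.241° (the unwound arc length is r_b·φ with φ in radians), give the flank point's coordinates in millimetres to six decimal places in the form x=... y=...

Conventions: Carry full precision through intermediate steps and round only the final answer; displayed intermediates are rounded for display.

x=80.754521 y=1.105215

class = single-mesh tooth geometry [base-circle involute, m = 3.780, 42T]
pitch radius r_p = m·N/2 = 3.780·42/2 = 79.380000
base radius r_b = r_p·cos α = 79.380000·cos 16.401° = 76.149952
roll angle φ = 20.241° = 0.35327209 rad
x = r_b·(cos φ + φ·sin φ) = 80.754521
y = r_b·(sin φ − φ·cos φ) = 1.105215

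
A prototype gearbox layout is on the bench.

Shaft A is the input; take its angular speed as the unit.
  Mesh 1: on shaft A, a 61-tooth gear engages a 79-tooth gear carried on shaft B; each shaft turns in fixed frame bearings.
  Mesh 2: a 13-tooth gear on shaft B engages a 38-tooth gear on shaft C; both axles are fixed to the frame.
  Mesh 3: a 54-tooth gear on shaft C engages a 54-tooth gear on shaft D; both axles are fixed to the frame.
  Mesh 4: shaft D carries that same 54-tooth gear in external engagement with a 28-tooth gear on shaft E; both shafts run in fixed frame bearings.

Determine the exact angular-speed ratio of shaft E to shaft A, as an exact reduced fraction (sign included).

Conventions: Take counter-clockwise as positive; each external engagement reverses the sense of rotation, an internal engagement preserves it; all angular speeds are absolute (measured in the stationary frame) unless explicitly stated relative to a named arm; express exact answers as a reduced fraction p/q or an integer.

class = fixed-axis compound train [4 meshes; 4 ratios multiply, 4 sense flips]
mesh 1 [61T→79T]: running ratio 61/79, sense −
mesh 2 [13T→38T]: running ratio 793/3002, sense +
mesh 3 [54T→54T]: running ratio 793/3002, sense −
mesh 4 [54T→28T]: running ratio 21411/42028, sense +
ω_out/ω_in = 21411/42028

21411/42028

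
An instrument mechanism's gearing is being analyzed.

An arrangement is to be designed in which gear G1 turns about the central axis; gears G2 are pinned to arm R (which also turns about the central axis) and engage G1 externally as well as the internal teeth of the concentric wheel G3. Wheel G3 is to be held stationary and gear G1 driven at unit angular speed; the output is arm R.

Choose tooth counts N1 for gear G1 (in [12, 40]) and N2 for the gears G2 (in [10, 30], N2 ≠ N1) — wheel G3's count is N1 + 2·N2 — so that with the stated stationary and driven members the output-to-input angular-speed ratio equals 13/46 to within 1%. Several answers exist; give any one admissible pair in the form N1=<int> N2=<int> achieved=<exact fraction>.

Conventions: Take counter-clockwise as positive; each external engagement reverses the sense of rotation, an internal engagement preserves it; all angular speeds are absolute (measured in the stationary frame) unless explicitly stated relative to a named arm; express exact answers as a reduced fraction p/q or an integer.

N1=13 N2=10 achieved=13/46

topology: planetary set — design target 13/46, arm = carrier (Willis)
Willis with ω_ring = 0: ω_arm/ω_sun = N1/(N1+N3); set equal to 13/46  ⇒  N3/N1 = 1/(13/46) − 1 = 33/13
N3 = N1 + 2·N2  ⇒  N2/N1 = (N3/N1 − 1)/2 = (33/13 − 1)/2 = 10/13
smallest multiple with N1 ≥ 12 and N2 ≥ 10: k = 1  ⇒  N1 = 1·13 = 13, N2 = 1·10 = 10 (N1 ≤ 40, N2 ≤ 30, N2 ≠ N1 ✓), N3 = 13 + 2·10 = 33
check: N1/(N1+N3) with N1 = 13, N3 = 33 gives 13/46; |achieved − target| = 0 ≤ 13/4600 ✓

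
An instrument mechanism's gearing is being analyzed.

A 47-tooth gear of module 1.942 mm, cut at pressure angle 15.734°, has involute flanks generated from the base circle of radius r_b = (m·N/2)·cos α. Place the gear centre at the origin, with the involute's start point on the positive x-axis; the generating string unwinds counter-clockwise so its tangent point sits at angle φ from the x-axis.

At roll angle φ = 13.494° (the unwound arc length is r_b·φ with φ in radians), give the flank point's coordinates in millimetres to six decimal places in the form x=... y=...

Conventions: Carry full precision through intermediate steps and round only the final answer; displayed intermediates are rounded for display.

single-mesh involute tooth geometry (47T wheel at module 1.942)
pitch radius r_p = m·N/2 = 1.942·47/2 = 45.637000
base radius r_b = r_p·cos α = 45.637000·cos 15.734° = 43.927027
roll angle φ = 13.494° = 0.23551473 rad
x = r_b·(cos φ + φ·sin φ) = 45.128440
y = r_b·(sin φ − φ·cos φ) = 0.190219

x=45.128440 y=0.190219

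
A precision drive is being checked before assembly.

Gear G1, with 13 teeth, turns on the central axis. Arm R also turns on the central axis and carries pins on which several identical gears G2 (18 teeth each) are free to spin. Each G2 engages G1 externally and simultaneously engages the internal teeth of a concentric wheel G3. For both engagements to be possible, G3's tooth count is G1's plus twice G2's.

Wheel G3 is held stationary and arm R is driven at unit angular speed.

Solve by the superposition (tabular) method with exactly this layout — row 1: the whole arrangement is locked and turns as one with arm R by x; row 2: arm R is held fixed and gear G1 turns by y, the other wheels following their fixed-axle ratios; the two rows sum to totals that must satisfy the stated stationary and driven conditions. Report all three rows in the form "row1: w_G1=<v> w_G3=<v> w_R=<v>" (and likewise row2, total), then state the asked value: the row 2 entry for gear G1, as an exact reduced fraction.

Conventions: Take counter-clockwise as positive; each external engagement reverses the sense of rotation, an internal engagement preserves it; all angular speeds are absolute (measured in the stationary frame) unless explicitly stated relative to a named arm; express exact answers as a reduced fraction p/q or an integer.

class = planetary set [G3 = 13+2·18 = 49; Willis about the carrier]
row 1: whole set turns with the arm by x
row 2 — arm fixed, fixed-axis ratios: sun y, ring −(13/49)·y, arm 0
boundary: total ω_ring = x − (13/49)·y = 0 and total ω_arm = x = 1  ⇒  y = 49/13, x = 1
row 2 ring = −(13/49)·49/13 = -1
totals (row 1 + row 2): sun 1 + 49/13 = 62/13, ring 1 + (-1) = 0, arm 1 + 0 = 1
asked cell (row2, sun) = 49/13

row1: w_G1=1 w_G3=1 w_R=1
row2: w_G1=49/13 w_G3=-1 w_R=0
total: w_G1=62/13 w_G3=0 w_R=1
asked value: 49/13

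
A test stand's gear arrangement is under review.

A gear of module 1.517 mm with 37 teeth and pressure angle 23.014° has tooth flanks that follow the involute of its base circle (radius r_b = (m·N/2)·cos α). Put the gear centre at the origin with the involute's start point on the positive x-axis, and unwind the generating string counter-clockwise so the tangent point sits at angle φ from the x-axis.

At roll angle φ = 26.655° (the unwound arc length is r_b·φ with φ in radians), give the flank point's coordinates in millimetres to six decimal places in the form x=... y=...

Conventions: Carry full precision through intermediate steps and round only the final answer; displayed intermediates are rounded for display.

class = single-mesh tooth geometry [base-circle involute, m = 1.517, 37T]
pitch radius r_p = m·N/2 = 1.517·37/2 = 28.064500
base radius r_b = r_p·cos α = 28.064500·cos 23.014° = 25.830828
roll angle φ = 26.655° = 0.46521751 rad
x = r_b·(cos φ + φ·sin φ) = 28.476644
y = r_b·(sin φ − φ·cos φ) = 0.848314

x=28.476644 y=0.848314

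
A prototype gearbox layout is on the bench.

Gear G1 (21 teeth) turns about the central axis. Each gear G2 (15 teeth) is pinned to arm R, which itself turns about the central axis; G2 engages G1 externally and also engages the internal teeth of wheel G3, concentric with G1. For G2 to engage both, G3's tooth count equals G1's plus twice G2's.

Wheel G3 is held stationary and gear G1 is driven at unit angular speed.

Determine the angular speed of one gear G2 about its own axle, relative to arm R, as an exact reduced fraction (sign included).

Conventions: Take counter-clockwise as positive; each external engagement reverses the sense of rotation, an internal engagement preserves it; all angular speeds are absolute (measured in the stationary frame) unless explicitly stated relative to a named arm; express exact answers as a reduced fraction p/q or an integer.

class = planetary set [G3 = 21+2·15 = 51; Willis about the carrier]
ring teeth: 21 + 2·15 = 51
21(ω_sun−ω_arm) = −51(ω_ring−ω_arm),  ω_ring = 0, ω_sun = 1
21(1−ω_arm) = −51(0−ω_arm)  ⇒  72·ω_arm = 21  ⇒  ω_arm = 7/24
sun–planet mesh: 21·(1−7/24) = −15·(ω_p−ω_arm)  ⇒  ω_p−ω_arm = -119/120
exact speed ratio = -119/120

-119/120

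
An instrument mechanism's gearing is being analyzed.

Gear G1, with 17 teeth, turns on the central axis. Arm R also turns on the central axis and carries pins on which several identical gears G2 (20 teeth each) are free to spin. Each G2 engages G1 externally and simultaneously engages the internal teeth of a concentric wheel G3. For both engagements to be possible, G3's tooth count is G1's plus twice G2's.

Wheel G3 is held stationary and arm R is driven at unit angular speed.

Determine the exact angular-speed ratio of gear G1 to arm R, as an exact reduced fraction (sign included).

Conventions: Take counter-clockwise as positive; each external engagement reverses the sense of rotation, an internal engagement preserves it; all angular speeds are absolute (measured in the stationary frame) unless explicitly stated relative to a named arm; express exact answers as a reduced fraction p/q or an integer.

74/17

recognized (axles ride arm R): planetary set, 17/20/57 teeth
ring teeth: 17 + 2·20 = 57
17(ω_sun−ω_arm) = −57(ω_ring−ω_arm),  ω_ring = 0, ω_arm = 1
ω_sun = 1 − (57/17)(0−1) = 74/17
ω_out/ω_in = 74/17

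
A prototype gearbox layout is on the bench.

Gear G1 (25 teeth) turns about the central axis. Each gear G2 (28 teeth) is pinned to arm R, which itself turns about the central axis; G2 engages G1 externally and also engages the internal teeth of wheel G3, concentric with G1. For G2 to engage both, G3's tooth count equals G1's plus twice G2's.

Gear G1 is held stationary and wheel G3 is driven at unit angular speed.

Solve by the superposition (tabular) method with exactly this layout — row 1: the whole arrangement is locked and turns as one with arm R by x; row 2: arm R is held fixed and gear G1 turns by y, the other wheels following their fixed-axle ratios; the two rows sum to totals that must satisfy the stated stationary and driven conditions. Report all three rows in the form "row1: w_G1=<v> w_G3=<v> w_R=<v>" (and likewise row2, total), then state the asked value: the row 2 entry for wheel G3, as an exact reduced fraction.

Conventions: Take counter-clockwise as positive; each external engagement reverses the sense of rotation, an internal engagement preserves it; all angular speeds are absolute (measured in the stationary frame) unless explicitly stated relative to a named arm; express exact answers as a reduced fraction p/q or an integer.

row1: w_G1=81/106 w_G3=81/106 w_R=81/106
row2: w_G1=-81/106 w_G3=25/106 w_R=0
total: w_G1=0 w_G3=1 w_R=81/106
asked value: 25/106

planetary set (25T centre, 28T on arm, 81T internal) — Willis relation
row 1: whole set turns with the arm by x
row 2 — arm fixed, fixed-axis ratios: sun y, ring −(25/81)·y, arm 0
boundary: total ω_sun = x + y = 0 and total ω_ring = x − (25/81)·y = 1  ⇒  y = -81/106, x = 81/106
row 2 ring = −(25/81)·(-81/106) = 25/106
totals (row 1 + row 2): sun 81/106 + (-81/106) = 0, ring 81/106 + 25/106 = 1, arm 81/106 + 0 = 81/106
asked cell (row2, ring) = 25/106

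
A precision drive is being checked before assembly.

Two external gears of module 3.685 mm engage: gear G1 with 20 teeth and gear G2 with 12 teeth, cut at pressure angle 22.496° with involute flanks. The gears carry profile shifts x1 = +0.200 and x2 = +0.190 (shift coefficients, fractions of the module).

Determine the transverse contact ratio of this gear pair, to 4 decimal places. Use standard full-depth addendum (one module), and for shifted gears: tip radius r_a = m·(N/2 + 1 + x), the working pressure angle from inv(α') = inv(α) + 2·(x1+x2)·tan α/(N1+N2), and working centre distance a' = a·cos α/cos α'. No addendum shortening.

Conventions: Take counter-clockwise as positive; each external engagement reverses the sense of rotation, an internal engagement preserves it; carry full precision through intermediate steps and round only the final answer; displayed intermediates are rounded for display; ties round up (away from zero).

1.3383

topology: single-mesh involute geometry — m = 3.685, 20T/12T pair
base radii: r_b1 = 34.045945, r_b2 = 20.427567
tip radii: r_a1 = 41.272000, r_a2 = 26.495150
inv(α') = inv(22.496°) + 2·(+0.200+0.190)·tan α/(20+12) = 0.03159697  ⇒  α' = 25.41922°
a' = a·cos α / cos α' = 58.9600·cos 22.496°/cos 25.41922° = 60.312259
action lengths: √(r_a1²−r_b1²) = 23.329201, √(r_a2²−r_b2²) = 16.873277
base pitch p_b = π·m·cos α = 10.695849
CR = (23.329201 + 16.873277 − 60.312259·sin 25.41922°)/10.695849 = 1.338291
contact ratio ≈ 1.3383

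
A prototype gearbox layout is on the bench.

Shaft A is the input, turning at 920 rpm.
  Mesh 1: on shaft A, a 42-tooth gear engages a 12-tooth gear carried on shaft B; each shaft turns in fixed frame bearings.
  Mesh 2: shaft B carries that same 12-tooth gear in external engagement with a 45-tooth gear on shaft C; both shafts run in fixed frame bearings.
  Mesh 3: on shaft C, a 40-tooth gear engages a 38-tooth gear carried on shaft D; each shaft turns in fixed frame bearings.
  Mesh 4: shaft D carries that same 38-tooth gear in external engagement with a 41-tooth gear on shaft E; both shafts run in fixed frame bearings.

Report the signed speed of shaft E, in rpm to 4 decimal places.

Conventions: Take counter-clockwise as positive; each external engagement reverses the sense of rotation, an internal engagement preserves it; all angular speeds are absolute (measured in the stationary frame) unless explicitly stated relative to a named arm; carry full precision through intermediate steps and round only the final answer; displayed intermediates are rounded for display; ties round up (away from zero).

class = fixed-axis compound train [4 meshes; 4 ratios multiply, 4 sense flips]
mesh 1 [42T→12T]: ω = 920.0000×42/12 = 3220.0000 rpm, sense flips to −
mesh 2 [12T→45T]: ω = 3220.0000×12/45 = 858.6667 rpm, sense flips to +
mesh 3 [40T→38T]: ω = 858.6667×40/38 = 903.8596 rpm, sense flips to −
mesh 4 [38T→41T]: ω = 903.8596×38/41 = 837.7236 rpm, sense flips to +
signed output speed = +837.7236 rpm

+837.7236 rpm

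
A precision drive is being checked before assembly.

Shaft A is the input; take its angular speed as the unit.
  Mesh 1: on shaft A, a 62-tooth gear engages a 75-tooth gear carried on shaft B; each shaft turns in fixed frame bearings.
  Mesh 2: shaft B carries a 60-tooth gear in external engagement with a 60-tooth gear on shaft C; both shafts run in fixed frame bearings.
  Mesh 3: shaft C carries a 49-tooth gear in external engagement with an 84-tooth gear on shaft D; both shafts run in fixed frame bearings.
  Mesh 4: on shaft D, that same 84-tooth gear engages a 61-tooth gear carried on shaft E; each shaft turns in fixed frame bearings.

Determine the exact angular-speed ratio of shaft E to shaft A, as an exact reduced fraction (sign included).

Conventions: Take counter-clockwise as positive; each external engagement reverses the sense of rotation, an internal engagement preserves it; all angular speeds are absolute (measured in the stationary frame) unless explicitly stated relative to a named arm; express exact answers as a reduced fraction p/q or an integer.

3038/4575

class = fixed-axis compound train [4 meshes; 4 ratios multiply, 4 sense flips]
mesh 1 [62T→75T]: running ratio 62/75, sense −
mesh 2 [60T→60T]: running ratio 62/75, sense +
mesh 3 [49T→84T]: running ratio 217/450, sense −
mesh 4 [84T→61T]: running ratio 3038/4575, sense +
ω_out/ω_in = 3038/4575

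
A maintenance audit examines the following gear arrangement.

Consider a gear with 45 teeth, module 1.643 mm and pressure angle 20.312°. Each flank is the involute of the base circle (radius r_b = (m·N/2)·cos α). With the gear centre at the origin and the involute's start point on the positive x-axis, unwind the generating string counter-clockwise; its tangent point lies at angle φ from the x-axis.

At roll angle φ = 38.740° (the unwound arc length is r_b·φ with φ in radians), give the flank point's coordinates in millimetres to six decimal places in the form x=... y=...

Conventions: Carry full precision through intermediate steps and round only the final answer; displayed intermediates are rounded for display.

x=41.710422 y=3.411470

topology: single-mesh involute geometry — m = 1.643, N = 45
pitch radius r_p = m·N/2 = 1.643·45/2 = 36.967500
base radius r_b = r_p·cos α = 36.967500·cos 20.312° = 34.668722
roll angle φ = 38.740° = 0.67614055 rad
x = r_b·(cos φ + φ·sin φ) = 41.710422
y = r_b·(sin φ − φ·cos φ) = 3.411470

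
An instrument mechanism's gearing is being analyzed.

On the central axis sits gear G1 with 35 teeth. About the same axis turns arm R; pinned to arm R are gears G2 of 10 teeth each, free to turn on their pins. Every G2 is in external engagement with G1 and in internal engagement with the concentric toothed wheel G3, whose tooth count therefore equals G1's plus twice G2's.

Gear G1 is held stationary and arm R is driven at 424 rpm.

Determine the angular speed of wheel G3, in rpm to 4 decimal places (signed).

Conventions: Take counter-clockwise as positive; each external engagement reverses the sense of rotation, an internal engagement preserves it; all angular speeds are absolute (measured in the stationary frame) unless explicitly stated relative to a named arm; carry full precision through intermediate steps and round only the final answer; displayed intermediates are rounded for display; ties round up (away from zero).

+693.8182 rpm

recognized (axles ride arm R): planetary set, 35/10/55 teeth
normalise by the input: solve with ω_arm = 1, then scale by 424 rpm
ring teeth: 35 + 2·10 = 55
35(ω_sun−ω_arm) = −55(ω_ring−ω_arm),  ω_sun = 0, ω_arm = 1
ω_ring = 1 − (35/55)(0−1) = 18/11
scale: ω_ring = 18/11 × 424 rpm = +693.8182 rpm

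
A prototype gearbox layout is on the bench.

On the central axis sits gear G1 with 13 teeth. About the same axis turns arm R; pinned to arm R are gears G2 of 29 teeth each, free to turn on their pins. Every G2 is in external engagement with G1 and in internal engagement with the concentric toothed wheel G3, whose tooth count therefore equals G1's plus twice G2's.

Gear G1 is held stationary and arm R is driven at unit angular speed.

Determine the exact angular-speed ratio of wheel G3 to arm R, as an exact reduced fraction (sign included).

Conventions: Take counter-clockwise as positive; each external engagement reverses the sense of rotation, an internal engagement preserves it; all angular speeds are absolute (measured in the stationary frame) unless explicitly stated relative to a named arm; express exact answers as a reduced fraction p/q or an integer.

84/71

topology: planetary set — G1 13T / G2 29T / G3 71T, arm = carrier (Willis)
ring teeth: 13 + 2·29 = 71
13(ω_sun−ω_arm) = −71(ω_ring−ω_arm),  ω_sun = 0, ω_arm = 1
ω_ring = 1 − (13/71)(0−1) = 84/71
ω_out/ω_in = 84/71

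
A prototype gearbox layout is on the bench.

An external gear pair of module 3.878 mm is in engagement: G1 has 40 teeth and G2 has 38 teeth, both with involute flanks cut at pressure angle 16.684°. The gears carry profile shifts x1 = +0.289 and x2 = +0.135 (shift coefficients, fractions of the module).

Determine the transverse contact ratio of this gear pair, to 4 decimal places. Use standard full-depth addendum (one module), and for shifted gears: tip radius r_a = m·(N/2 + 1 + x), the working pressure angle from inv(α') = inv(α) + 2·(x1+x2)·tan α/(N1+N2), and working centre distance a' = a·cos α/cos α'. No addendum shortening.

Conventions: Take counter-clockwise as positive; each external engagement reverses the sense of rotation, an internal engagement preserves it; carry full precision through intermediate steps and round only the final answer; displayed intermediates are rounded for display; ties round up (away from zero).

1.7848

class = single-mesh tooth geometry [involute pair 40T × 38T, m = 3.878]
base radii: r_b1 = 74.294934, r_b2 = 70.580187
tip radii: r_a1 = 82.558742, r_a2 = 78.083530
inv(α') = inv(16.684°) + 2·(+0.289+0.135)·tan α/(40+38) = 0.01177767  ⇒  α' = 18.53486°
a' = a·cos α / cos α' = 151.2420·cos 16.684°/cos 18.53486° = 152.800839
action lengths: √(r_a1²−r_b1²) = 36.002899, √(r_a2²−r_b2²) = 33.398725
base pitch p_b = π·m·cos α = 11.670221
CR = (36.002899 + 33.398725 − 152.800839·sin 18.53486°)/11.670221 = 1.784803
contact ratio ≈ 1.7848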